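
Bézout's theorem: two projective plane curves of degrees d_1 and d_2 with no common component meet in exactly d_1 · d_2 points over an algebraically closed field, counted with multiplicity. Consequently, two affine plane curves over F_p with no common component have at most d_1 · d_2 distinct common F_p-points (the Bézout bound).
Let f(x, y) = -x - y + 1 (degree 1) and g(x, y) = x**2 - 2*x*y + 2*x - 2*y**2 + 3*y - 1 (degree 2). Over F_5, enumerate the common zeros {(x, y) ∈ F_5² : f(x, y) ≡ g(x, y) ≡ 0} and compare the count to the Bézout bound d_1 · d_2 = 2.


Common zeros: {(0, 1), (4, 2)}; count = 2; Bézout bound = 2.

deg(f) = 1, deg(g) = 2, so Bézout bound = 2.
Scan x ∈ F_5. For each x, list the y ∈ F_5 with f(x, y) ≡ 0 and those with g(x, y) ≡ 0 (mod 5); the common zeros in that column are the intersection.
  x = 0: f ≡ 0 at y ∈ {1}; g ≡ 0 at y ∈ {1, 3}; common: {1}.
  x = 1: f ≡ 0 at y ∈ {0}; g ≡ 0 at y ∈ ∅; common: ∅.
  x = 2: f ≡ 0 at y ∈ {4}; g ≡ 0 at y ∈ ∅; common: ∅.
  x = 3: f ≡ 0 at y ∈ {3}; g ≡ 0 at y ∈ {2, 4}; common: ∅.
  x = 4: f ≡ 0 at y ∈ {2}; g ≡ 0 at y ∈ {2, 3}; common: {2}.
Collecting: common zeros = {(0, 1), (4, 2)}, so the count is 2.
Comparison with the Bézout bound: 2 ≤ 2 = deg(f)·deg(g), as expected for curves with no common component (the bound is attained).


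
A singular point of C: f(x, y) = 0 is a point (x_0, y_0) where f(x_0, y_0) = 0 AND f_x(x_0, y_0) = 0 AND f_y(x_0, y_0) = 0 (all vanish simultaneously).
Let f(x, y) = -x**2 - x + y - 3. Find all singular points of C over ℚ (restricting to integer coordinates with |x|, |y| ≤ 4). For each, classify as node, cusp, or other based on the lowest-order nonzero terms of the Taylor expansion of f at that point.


No singular points in the scanned grid; C is smooth there.

Compute partial derivatives:
  f_x = -2*x - 1.
  f_y = 1.
f_y = 1 is a nonzero constant, so f_y never vanishes: no point (x, y) can satisfy f = f_x = f_y = 0. In particular no (x, y) ∈ {−4, ..., 4}² is singular; the curve is smooth.


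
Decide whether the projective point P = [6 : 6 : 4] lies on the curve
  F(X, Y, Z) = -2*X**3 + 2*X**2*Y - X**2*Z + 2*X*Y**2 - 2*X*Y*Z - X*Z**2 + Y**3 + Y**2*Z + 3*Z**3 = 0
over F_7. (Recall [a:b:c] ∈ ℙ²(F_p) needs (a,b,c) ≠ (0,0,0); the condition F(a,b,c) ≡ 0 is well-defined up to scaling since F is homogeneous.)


F(6,6,4) ≡ 1 (mod 7); P is NOT on the curve.

Evaluate F(6, 6, 4) term-by-term (mod 7).
  -2*X**3 ↦ -2·216·1·1 = -432
  2*X**2*Y ↦ 2·36·6·1 = 432
  -X**2*Z ↦ -1·36·1·4 = -144
  2*X*Y**2 ↦ 2·6·36·1 = 432
  -2*X*Y*Z ↦ -2·6·6·4 = -288
  -X*Z**2 ↦ -1·6·1·16 = -96
  Y**3 ↦ 1·1·216·1 = 216
  Y**2*Z ↦ 1·1·36·4 = 144
  3*Z**3 ↦ 3·1·1·64 = 192
Sum: F(6, 6, 4) = (-432) + (432) + (-144) + (432) + (-288) + (-96) + (216) + (144) + (192) = 456.
Reducing mod 7: 456 ≡ 1 (mod 7).
Since F(a, b, c) ≡ 1 ≠ 0 (mod 7), P does NOT lie on the curve.


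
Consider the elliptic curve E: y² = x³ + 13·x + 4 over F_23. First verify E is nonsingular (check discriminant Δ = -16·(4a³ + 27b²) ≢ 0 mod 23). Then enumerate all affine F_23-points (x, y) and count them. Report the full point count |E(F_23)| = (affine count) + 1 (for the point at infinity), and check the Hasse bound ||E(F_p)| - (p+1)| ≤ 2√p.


Affine points = {(0, 2), (0, 21), (1, 8), (1, 15), (3, 1), (3, 22), (7, 1), (7, 22), (11, 11), (11, 12), (12, 5), (12, 18), (13, 1), (13, 22), (14, 3), (14, 20), (15, 3), (15, 20), (17, 3), (17, 20), (19, 7), (19, 16), (21, 4), (21, 19), (22, 6), (22, 17)}; affine count = 26; |E(F_23)| = 27.

Discriminant check: Δ ∝ 4a³ + 27b² = 4·13³ + 27·4² = 4·2197 + 27·16 ≡ 20 (mod 23). Nonzero ⇒ E is nonsingular.
For each x ∈ F_23, compute rhs = x³ + 13·x + 4 mod 23, then count y ∈ F_23 with y² ≡ rhs.
  x = 0: rhs = 4, matching y values: 2, 21 (2 points).
  x = 1: rhs = 18, matching y values: 8, 15 (2 points).
  x = 2: rhs = 15, matching y values: none (0 points).
  x = 3: rhs = 1, matching y values: 1, 22 (2 points).
  x = 4: rhs = 5, matching y values: none (0 points).
  x = 5: rhs = 10, matching y values: none (0 points).
  x = 6: rhs = 22, matching y values: none (0 points).
  x = 7: rhs = 1, matching y values: 1, 22 (2 points).
  x = 8: rhs = 22, matching y values: none (0 points).
  x = 9: rhs = 22, matching y values: none (0 points).
  x = 10: rhs = 7, matching y values: none (0 points).
  x = 11: rhs = 6, matching y values: 11, 12 (2 points).
  x = 12: rhs = 2, matching y values: 5, 18 (2 points).
  x = 13: rhs = 1, matching y values: 1, 22 (2 points).
  x = 14: rhs = 9, matching y values: 3, 20 (2 points).
  x = 15: rhs = 9, matching y values: 3, 20 (2 points).
  x = 16: rhs = 7, matching y values: none (0 points).
  x = 17: rhs = 9, matching y values: 3, 20 (2 points).
  x = 18: rhs = 21, matching y values: none (0 points).
  x = 19: rhs = 3, matching y values: 7, 16 (2 points).
  x = 20: rhs = 7, matching y values: none (0 points).
  x = 21: rhs = 16, matching y values: 4, 19 (2 points).
  x = 22: rhs = 13, matching y values: 6, 17 (2 points).
Total affine count: 26.
Full point count |E(F_23)| = 26 + 1 = 27.
Hasse bound: |27 − (23+1)| = |3| = 3 ≤ 2√23 ≈ 9.5917 ✓.


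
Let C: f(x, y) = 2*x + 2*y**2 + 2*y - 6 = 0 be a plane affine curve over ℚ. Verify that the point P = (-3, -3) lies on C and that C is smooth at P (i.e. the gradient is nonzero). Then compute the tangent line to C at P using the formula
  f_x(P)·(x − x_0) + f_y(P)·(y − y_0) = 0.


Tangent line at P: 2*x - 10*y - 24 = 0.

Step 1: f(-3, -3) = 0, so P lies on C.
Step 2: partial derivatives
  f_x(x, y) = 2, f_y(x, y) = 4*y + 2.
  f_x(P) = 2, f_y(P) = -10 (gradient nonzero, so P is smooth).
Step 3: tangent line at P: 2·(x − -3) + -10·(y − -3) = 0.
Expanding: 2*x - 10*y - 24 = 0.


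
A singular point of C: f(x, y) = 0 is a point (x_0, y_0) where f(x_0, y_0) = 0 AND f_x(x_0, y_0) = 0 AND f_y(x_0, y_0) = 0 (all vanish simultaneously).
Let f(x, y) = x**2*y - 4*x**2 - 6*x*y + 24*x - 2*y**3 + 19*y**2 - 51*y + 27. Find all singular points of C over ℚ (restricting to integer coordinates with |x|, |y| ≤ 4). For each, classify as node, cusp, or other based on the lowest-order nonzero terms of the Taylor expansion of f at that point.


Singular points: {(3, 3)}; classification: node.

Compute partial derivatives:
  f_x = 2*x*y - 8*x - 6*y + 24.
  f_y = x**2 - 6*x - 6*y**2 + 38*y - 51.
Scan x_0 ∈ {−4, ..., 4}. For each x_0, f_y(x_0, y) is a polynomial in y; find its integer roots y ∈ {−4, ..., 4}, then test f_x and f at those candidates.
  x = -4: f_y(-4, y) = -6*y**2 + 38*y - 11; no integer root y with |y| ≤ 4.
  x = -3: f_y(-3, y) = -6*y**2 + 38*y - 24; no integer root y with |y| ≤ 4.
  x = -2: f_y(-2, y) = -6*y**2 + 38*y - 35; no integer root y with |y| ≤ 4.
  x = -1: f_y(-1, y) = -6*y**2 + 38*y - 44; no integer root y with |y| ≤ 4.
  x = 0: f_y(0, y) = -6*y**2 + 38*y - 51; no integer root y with |y| ≤ 4.
  x = 1: f_y(1, y) = -6*y**2 + 38*y - 56; vanishes at y ∈ {4}. (1, 4): f_x = 0 but f = -1 ≠ 0.
  x = 2: f_y(2, y) = -6*y**2 + 38*y - 59; no integer root y with |y| ≤ 4.
  x = 3: f_y(3, y) = -6*y**2 + 38*y - 60; vanishes at y ∈ {3}. (3, 3): f_x = 0, f = 0 — SINGULAR.
  x = 4: f_y(4, y) = -6*y**2 + 38*y - 59; no integer root y with |y| ≤ 4.
Only singular point on the grid: (3, 3).
Classify: substitute x = 3 + u, y = 3 + v and expand: f = u**2*v - u**2 - 2*v**3 + v**2.
No constant or linear terms (consistent with a singular point). Quadratic part: -u**2 + v**2. Cubic part: u**2*v - 2*v**3.
The quadratic part v**2 - u**2 = (v − u)(v + u) splits into two distinct linear factors, so there are two distinct tangent lines y − 3 = ±(x − 3) — this is a node (ordinary double point).
Classification: node.


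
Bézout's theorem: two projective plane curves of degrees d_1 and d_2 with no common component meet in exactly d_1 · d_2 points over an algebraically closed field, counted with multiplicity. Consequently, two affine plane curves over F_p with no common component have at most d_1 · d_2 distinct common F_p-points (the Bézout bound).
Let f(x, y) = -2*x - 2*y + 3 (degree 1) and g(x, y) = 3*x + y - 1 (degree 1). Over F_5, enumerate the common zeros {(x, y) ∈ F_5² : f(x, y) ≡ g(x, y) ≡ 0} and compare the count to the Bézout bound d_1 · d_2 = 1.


Common zeros: {(1, 3)}; count = 1; Bézout bound = 1.

deg(f) = 1, deg(g) = 1, so Bézout bound = 1.
Scan x ∈ F_5. For each x, list the y ∈ F_5 with f(x, y) ≡ 0 and those with g(x, y) ≡ 0 (mod 5); the common zeros in that column are the intersection.
  x = 0: f ≡ 0 at y ∈ {4}; g ≡ 0 at y ∈ {1}; common: ∅.
  x = 1: f ≡ 0 at y ∈ {3}; g ≡ 0 at y ∈ {3}; common: {3}.
  x = 2: f ≡ 0 at y ∈ {2}; g ≡ 0 at y ∈ {0}; common: ∅.
  x = 3: f ≡ 0 at y ∈ {1}; g ≡ 0 at y ∈ {2}; common: ∅.
  x = 4: f ≡ 0 at y ∈ {0}; g ≡ 0 at y ∈ {4}; common: ∅.
Collecting: common zeros = {(1, 3)}, so the count is 1.
Comparison with the Bézout bound: 1 ≤ 1 = deg(f)·deg(g), as expected for curves with no common component (the bound is attained).


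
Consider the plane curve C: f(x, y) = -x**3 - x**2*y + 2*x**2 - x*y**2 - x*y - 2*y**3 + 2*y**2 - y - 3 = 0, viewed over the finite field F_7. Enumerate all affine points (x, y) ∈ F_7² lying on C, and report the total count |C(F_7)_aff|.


Affine F_7-points: {(0, 3), (1, 3), (1, 4), (3, 1), (4, 0), (4, 6), (5, 2), (5, 3), (5, 4), (6, 0), (6, 1), (6, 4)}; count = 12.

For each of the 49 pairs (x, y) ∈ F_7², evaluate f(x, y) mod 7. Record the zeros.
  x = 0: [0↦4, 1↦3, 2↦1, 3↦0, 4↦2, 5↦2, 6↦2]  zeros at y ∈ {3}
  x = 1: [0↦5, 1↦1, 2↦1, 3↦0, 4↦0, 5↦3, 6↦4]  zeros at y ∈ {3, 4}
  x = 2: [0↦4, 1↦2, 2↦2, 3↦6, 4↦2, 5↦6, 6↦6]  zeros at y ∈ ∅
  x = 3: [0↦2, 1↦0, 2↦5, 3↦5, 4↦2, 5↦5, 6↦2]  zeros at y ∈ {1}
  x = 4: [0↦0, 1↦3, 2↦4, 3↦5, 4↦1, 5↦1, 6↦0]  zeros at y ∈ {0, 6}
  x = 5: [0↦6, 1↦5, 2↦0, 3↦0, 4↦0, 5↦2, 6↦1]  zeros at y ∈ {2, 3, 4}
  x = 6: [0↦0, 1↦0, 2↦1, 3↦5, 4↦0, 5↦2, 6↦6]  zeros at y ∈ {0, 1, 4}
Collecting zeros: affine points = {(0, 3), (1, 3), (1, 4), (3, 1), (4, 0), (4, 6), (5, 2), (5, 3), (5, 4), (6, 0), (6, 1), (6, 4)}.
Total count |C(F_7)_aff| = 12.


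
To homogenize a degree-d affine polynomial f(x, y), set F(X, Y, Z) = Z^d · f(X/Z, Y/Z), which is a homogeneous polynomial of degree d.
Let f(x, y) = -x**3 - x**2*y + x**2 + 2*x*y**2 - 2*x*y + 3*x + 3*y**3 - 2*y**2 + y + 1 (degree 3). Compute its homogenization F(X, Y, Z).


F(X, Y, Z) = -X**3 - X**2*Y + X**2*Z + 2*X*Y**2 - 2*X*Y*Z + 3*X*Z**2 + 3*Y**3 - 2*Y**2*Z + Y*Z**2 + Z**3

deg(f) = 3.
Substitute x = X/Z, y = Y/Z into f, then multiply by Z^3.
  monomial -1·x^3·y^0 ↦ -1·X^3·Y^0·Z^0.
  monomial -1·x^2·y^1 ↦ -1·X^2·Y^1·Z^0.
  monomial 1·x^2·y^0 ↦ 1·X^2·Y^0·Z^1.
  monomial 2·x^1·y^2 ↦ 2·X^1·Y^2·Z^0.
  monomial -2·x^1·y^1 ↦ -2·X^1·Y^1·Z^1.
  monomial 3·x^1·y^0 ↦ 3·X^1·Y^0·Z^2.
  monomial 3·x^0·y^3 ↦ 3·X^0·Y^3·Z^0.
  monomial -2·x^0·y^2 ↦ -2·X^0·Y^2·Z^1.
  monomial 1·x^0·y^1 ↦ 1·X^0·Y^1·Z^2.
  monomial 1·x^0·y^0 ↦ 1·X^0·Y^0·Z^3.
Collecting: F(X, Y, Z) = -X**3 - X**2*Y + X**2*Z + 2*X*Y**2 - 2*X*Y*Z + 3*X*Z**2 + 3*Y**3 - 2*Y**2*Z + Y*Z**2 + Z**3.


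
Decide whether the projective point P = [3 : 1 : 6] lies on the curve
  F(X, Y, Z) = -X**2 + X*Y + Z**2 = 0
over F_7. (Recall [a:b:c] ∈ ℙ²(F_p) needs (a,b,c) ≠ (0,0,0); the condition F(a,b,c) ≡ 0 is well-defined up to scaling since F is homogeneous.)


F(3,1,6) ≡ 2 (mod 7); P is NOT on the curve.

Evaluate F(3, 1, 6) term-by-term (mod 7).
  -X**2 ↦ -1·9·1·1 = -9
  X*Y ↦ 1·3·1·1 = 3
  Z**2 ↦ 1·1·1·36 = 36
Sum: F(3, 1, 6) = (-9) + (3) + (36) = 30.
Reducing mod 7: 30 ≡ 2 (mod 7).
Since F(a, b, c) ≡ 2 ≠ 0 (mod 7), P does NOT lie on the curve.


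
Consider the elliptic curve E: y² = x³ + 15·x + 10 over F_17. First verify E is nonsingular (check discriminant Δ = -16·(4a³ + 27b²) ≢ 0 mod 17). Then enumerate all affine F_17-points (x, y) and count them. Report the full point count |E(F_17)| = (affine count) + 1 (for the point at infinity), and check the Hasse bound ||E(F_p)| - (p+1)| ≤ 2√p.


Affine points = {(1, 3), (1, 14), (4, 7), (4, 10), (7, 4), (7, 13), (8, 8), (8, 9), (10, 2), (10, 15)}; affine count = 10; |E(F_17)| = 11.

Discriminant check: Δ ∝ 4a³ + 27b² = 4·15³ + 27·10² = 4·3375 + 27·100 ≡ 16 (mod 17). Nonzero ⇒ E is nonsingular.
For each x ∈ F_17, compute rhs = x³ + 15·x + 10 mod 17, then count y ∈ F_17 with y² ≡ rhs.
  x = 0: rhs = 10, matching y values: none (0 points).
  x = 1: rhs = 9, matching y values: 3, 14 (2 points).
  x = 2: rhs = 14, matching y values: none (0 points).
  x = 3: rhs = 14, matching y values: none (0 points).
  x = 4: rhs = 15, matching y values: 7, 10 (2 points).
  x = 5: rhs = 6, matching y values: none (0 points).
  x = 6: rhs = 10, matching y values: none (0 points).
  x = 7: rhs = 16, matching y values: 4, 13 (2 points).
  x = 8: rhs = 13, matching y values: 8, 9 (2 points).
  x = 9: rhs = 7, matching y values: none (0 points).
  x = 10: rhs = 4, matching y values: 2, 15 (2 points).
  x = 11: rhs = 10, matching y values: none (0 points).
  x = 12: rhs = 14, matching y values: none (0 points).
  x = 13: rhs = 5, matching y values: none (0 points).
  x = 14: rhs = 6, matching y values: none (0 points).
  x = 15: rhs = 6, matching y values: none (0 points).
  x = 16: rhs = 11, matching y values: none (0 points).
Total affine count: 10.
Full point count |E(F_17)| = 10 + 1 = 11.
Hasse bound: |11 − (17+1)| = |-7| = 7 ≤ 2√17 ≈ 8.2462 ✓.


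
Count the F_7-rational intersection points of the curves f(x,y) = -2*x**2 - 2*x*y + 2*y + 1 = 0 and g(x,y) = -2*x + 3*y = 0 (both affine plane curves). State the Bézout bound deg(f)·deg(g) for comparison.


Common zeros: ∅; count = 0; Bézout bound = 2.

deg(f) = 2, deg(g) = 1, so Bézout bound = 2.
Scan x ∈ F_7. For each x, list the y ∈ F_7 with f(x, y) ≡ 0 and those with g(x, y) ≡ 0 (mod 7); the common zeros in that column are the intersection.
  x = 0: f ≡ 0 at y ∈ {3}; g ≡ 0 at y ∈ {0}; common: ∅.
  x = 1: f ≡ 0 at y ∈ ∅; g ≡ 0 at y ∈ {3}; common: ∅.
  x = 2: f ≡ 0 at y ∈ {0}; g ≡ 0 at y ∈ {6}; common: ∅.
  x = 3: f ≡ 0 at y ∈ {1}; g ≡ 0 at y ∈ {2}; common: ∅.
  x = 4: f ≡ 0 at y ∈ {3}; g ≡ 0 at y ∈ {5}; common: ∅.
  x = 5: f ≡ 0 at y ∈ {0}; g ≡ 0 at y ∈ {1}; common: ∅.
  x = 6: f ≡ 0 at y ∈ {2}; g ≡ 0 at y ∈ {4}; common: ∅.
Collecting: common zeros = ∅, so the count is 0.
Comparison with the Bézout bound: 0 ≤ 2 = deg(f)·deg(g), as expected for curves with no common component (the affine F_7-count falls short of the bound because intersections may lie at infinity, over extension fields, or carry multiplicity).


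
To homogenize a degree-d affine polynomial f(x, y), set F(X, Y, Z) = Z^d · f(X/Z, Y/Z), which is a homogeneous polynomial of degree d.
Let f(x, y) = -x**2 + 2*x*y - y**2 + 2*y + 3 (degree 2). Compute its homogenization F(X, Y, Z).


F(X, Y, Z) = -X**2 + 2*X*Y - Y**2 + 2*Y*Z + 3*Z**2

deg(f) = 2.
Substitute x = X/Z, y = Y/Z into f, then multiply by Z^2.
  monomial -1·x^2·y^0 ↦ -1·X^2·Y^0·Z^0.
  monomial 2·x^1·y^1 ↦ 2·X^1·Y^1·Z^0.
  monomial -1·x^0·y^2 ↦ -1·X^0·Y^2·Z^0.
  monomial 2·x^0·y^1 ↦ 2·X^0·Y^1·Z^1.
  monomial 3·x^0·y^0 ↦ 3·X^0·Y^0·Z^2.
Collecting: F(X, Y, Z) = -X**2 + 2*X*Y - Y**2 + 2*Y*Z + 3*Z**2.


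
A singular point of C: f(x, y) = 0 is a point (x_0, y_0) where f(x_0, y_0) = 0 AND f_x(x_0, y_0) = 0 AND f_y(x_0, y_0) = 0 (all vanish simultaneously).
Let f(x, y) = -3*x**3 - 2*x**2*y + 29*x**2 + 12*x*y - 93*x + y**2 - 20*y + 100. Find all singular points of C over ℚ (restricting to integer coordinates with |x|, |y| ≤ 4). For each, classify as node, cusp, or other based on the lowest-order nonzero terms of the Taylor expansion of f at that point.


Singular points: {(3, 1)}; classification: cusp.

Compute partial derivatives:
  f_x = -9*x**2 - 4*x*y + 58*x + 12*y - 93.
  f_y = -2*x**2 + 12*x + 2*y - 20.
Scan x_0 ∈ {−4, ..., 4}. For each x_0, f_y(x_0, y) is a polynomial in y; find its integer roots y ∈ {−4, ..., 4}, then test f_x and f at those candidates.
  x = -4: f_y(-4, y) = 2*y - 100; no integer root y with |y| ≤ 4.
  x = -3: f_y(-3, y) = 2*y - 74; no integer root y with |y| ≤ 4.
  x = -2: f_y(-2, y) = 2*y - 52; no integer root y with |y| ≤ 4.
  x = -1: f_y(-1, y) = 2*y - 34; no integer root y with |y| ≤ 4.
  x = 0: f_y(0, y) = 2*y - 20; no integer root y with |y| ≤ 4.
  x = 1: f_y(1, y) = 2*y - 10; no integer root y with |y| ≤ 4.
  x = 2: f_y(2, y) = 2*y - 4; vanishes at y ∈ {2}. (2, 2): f_x = -5 ≠ 0.
  x = 3: f_y(3, y) = 2*y - 2; vanishes at y ∈ {1}. (3, 1): f_x = 0, f = 0 — SINGULAR.
  x = 4: f_y(4, y) = 2*y - 4; vanishes at y ∈ {2}. (4, 2): f_x = -13 ≠ 0.
Only singular point on the grid: (3, 1).
Classify: substitute x = 3 + u, y = 1 + v and expand: f = -3*u**3 - 2*u**2*v + v**2.
No constant or linear terms (consistent with a singular point). Quadratic part: v**2. Cubic part: -3*u**3 - 2*u**2*v.
The quadratic part v**2 is a perfect square, so there is a single (double) tangent line v = 0, i.e. y = 1. Restricting the cubic part to that line (v = 0) leaves -3*u**3 ≠ 0, so f is not divisible by v and the branch is v² ≈ 3*u**3 to lowest order — this is a cusp.
Classification: cusp.


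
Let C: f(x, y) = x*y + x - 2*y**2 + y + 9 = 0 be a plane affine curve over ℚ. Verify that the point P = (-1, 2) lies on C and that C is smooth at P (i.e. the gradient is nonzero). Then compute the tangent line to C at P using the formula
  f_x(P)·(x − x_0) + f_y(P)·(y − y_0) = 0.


Tangent line at P: 3*x - 8*y + 19 = 0.

Step 1: f(-1, 2) = 0, so P lies on C.
Step 2: partial derivatives
  f_x(x, y) = y + 1, f_y(x, y) = x - 4*y + 1.
  f_x(P) = 3, f_y(P) = -8 (gradient nonzero, so P is smooth).
Step 3: tangent line at P: 3·(x − -1) + -8·(y − 2) = 0.
Expanding: 3*x - 8*y + 19 = 0.


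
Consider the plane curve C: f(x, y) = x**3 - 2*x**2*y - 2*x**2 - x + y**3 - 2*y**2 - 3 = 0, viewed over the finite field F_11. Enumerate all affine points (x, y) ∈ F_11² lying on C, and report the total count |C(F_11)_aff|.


Affine F_11-points: {(0, 7), (1, 8), (2, 10), (3, 2), (5, 2), (6, 4), (7, 6), (7, 8), (7, 10), (9, 2), (10, 8)}; count = 11.

For each of the 121 pairs (x, y) ∈ F_11², evaluate f(x, y) mod 11. Record the zeros.
  x = 0: [0↦8, 1↦7, 2↦8, 3↦6, 4↦7, 5↦6, 6↦9, 7↦0, 8↦7, 9↦3, 10↦5]  zeros at y ∈ {7}
  x = 1: [0↦6, 1↦3, 2↦2, 3↦9, 4↦8, 5↦5, 6↦6, 7↦6, 8↦0, 9↦5, 10↦5]  zeros at y ∈ {8}
  x = 2: [0↦6, 1↦8, 2↦1, 3↦2, 4↦6, 5↦8, 6↦3, 7↦8, 8↦7, 9↦6, 10↦0]  zeros at y ∈ {10}
  x = 3: [0↦3, 1↦6, 2↦0, 3↦2, 4↦7, 5↦10, 6↦6, 7↦1, 8↦1, 9↦1, 10↦7]  zeros at y ∈ {2}
  x = 4: [0↦3, 1↦3, 2↦5, 3↦4, 4↦6, 5↦6, 6↦10, 7↦2, 8↦10, 9↦7, 10↦10]  zeros at y ∈ ∅
  x = 5: [0↦1, 1↦5, 2↦0, 3↦3, 4↦9, 5↦2, 6↦10, 7↦6, 8↦7, 9↦8, 10↦4]  zeros at y ∈ {2}
  x = 6: [0↦3, 1↦7, 2↦2, 3↦5, 4↦0, 5↦4, 6↦1, 7↦8, 8↦9, 9↦10, 10↦6]  zeros at y ∈ {4}
  x = 7: [0↦4, 1↦4, 2↦6, 3↦5, 4↦7, 5↦7, 6↦0, 7↦3, 8↦0, 9↦8, 10↦0]  zeros at y ∈ {6, 8, 10}
  x = 8: [0↦10, 1↦2, 2↦7, 3↦9, 4↦3, 5↦6, 6↦2, 7↦8, 8↦8, 9↦8, 10↦3]  zeros at y ∈ ∅
  x = 9: [0↦5, 1↦7, 2↦0, 3↦1, 4↦5, 5↦7, 6↦2, 7↦7, 8↦6, 9↦5, 10↦10]  zeros at y ∈ {2}
  x = 10: [0↦6, 1↦3, 2↦2, 3↦9, 4↦8, 5↦5, 6↦6, 7↦6, 8↦0, 9↦5, 10↦5]  zeros at y ∈ {8}
Collecting zeros: affine points = {(0, 7), (1, 8), (2, 10), (3, 2), (5, 2), (6, 4), (7, 6), (7, 8), (7, 10), (9, 2), (10, 8)}.
Total count |C(F_11)_aff| = 11.


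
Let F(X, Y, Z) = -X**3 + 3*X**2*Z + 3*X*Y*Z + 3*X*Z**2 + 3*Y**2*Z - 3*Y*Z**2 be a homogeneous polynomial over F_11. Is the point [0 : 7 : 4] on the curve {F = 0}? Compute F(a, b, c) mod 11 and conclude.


F(0,7,4) ≡ 10 (mod 11); P is NOT on the curve.

Evaluate F(0, 7, 4) term-by-term (mod 11).
  -X**3 ↦ -1·0·1·1 = 0
  3*X**2*Z ↦ 3·0·1·4 = 0
  3*X*Y*Z ↦ 3·0·7·4 = 0
  3*X*Z**2 ↦ 3·0·1·16 = 0
  3*Y**2*Z ↦ 3·1·49·4 = 588
  -3*Y*Z**2 ↦ -3·1·7·16 = -336
Sum: F(0, 7, 4) = (0) + (0) + (0) + (0) + (588) + (-336) = 252.
Reducing mod 11: 252 ≡ 10 (mod 11).
Since F(a, b, c) ≡ 10 ≠ 0 (mod 11), P does NOT lie on the curve.


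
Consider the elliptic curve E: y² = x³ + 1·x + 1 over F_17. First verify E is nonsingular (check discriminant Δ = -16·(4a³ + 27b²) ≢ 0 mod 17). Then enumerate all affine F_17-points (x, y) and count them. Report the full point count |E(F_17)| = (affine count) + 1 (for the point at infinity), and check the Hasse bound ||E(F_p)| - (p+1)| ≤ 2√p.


Affine points = {(0, 1), (0, 16), (4, 1), (4, 16), (6, 6), (6, 11), (9, 5), (9, 12), (10, 5), (10, 12), (11, 0), (13, 1), (13, 16), (15, 5), (15, 12), (16, 4), (16, 13)}; affine count = 17; |E(F_17)| = 18.

Discriminant check: Δ ∝ 4a³ + 27b² = 4·1³ + 27·1² = 4·1 + 27·1 ≡ 14 (mod 17). Nonzero ⇒ E is nonsingular.
For each x ∈ F_17, compute rhs = x³ + 1·x + 1 mod 17, then count y ∈ F_17 with y² ≡ rhs.
  x = 0: rhs = 1, matching y values: 1, 16 (2 points).
  x = 1: rhs = 3, matching y values: none (0 points).
  x = 2: rhs = 11, matching y values: none (0 points).
  x = 3: rhs = 14, matching y values: none (0 points).
  x = 4: rhs = 1, matching y values: 1, 16 (2 points).
  x = 5: rhs = 12, matching y values: none (0 points).
  x = 6: rhs = 2, matching y values: 6, 11 (2 points).
  x = 7: rhs = 11, matching y values: none (0 points).
  x = 8: rhs = 11, matching y values: none (0 points).
  x = 9: rhs = 8, matching y values: 5, 12 (2 points).
  x = 10: rhs = 8, matching y values: 5, 12 (2 points).
  x = 11: rhs = 0, matching y values: 0 (1 points).
  x = 12: rhs = 7, matching y values: none (0 points).
  x = 13: rhs = 1, matching y values: 1, 16 (2 points).
  x = 14: rhs = 5, matching y values: none (0 points).
  x = 15: rhs = 8, matching y values: 5, 12 (2 points).
  x = 16: rhs = 16, matching y values: 4, 13 (2 points).
Total affine count: 17.
Full point count |E(F_17)| = 17 + 1 = 18.
Hasse bound: |18 − (17+1)| = |0| = 0 ≤ 2√17 ≈ 8.2462 ✓.


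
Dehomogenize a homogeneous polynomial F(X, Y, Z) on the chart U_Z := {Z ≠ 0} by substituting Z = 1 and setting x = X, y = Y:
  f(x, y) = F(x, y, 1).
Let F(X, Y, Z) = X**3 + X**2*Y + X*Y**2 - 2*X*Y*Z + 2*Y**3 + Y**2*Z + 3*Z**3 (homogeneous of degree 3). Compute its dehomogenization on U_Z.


f(x, y) = x**3 + x**2*y + x*y**2 - 2*x*y + 2*y**3 + y**2 + 3

On U_Z we set Z = 1. Each monomial c·X^i·Y^j·Z^k in F becomes c·x^i·y^j·1^k = c·x^i·y^j.
Substituting Z = 1: F(X, Y, 1) = x**3 + x**2*y + x*y**2 - 2*x*y + 2*y**3 + y**2 + 3.
Note: deg(f) ≤ deg(F) = 3; strict inequality happens when F is divisible by Z (lost terms).


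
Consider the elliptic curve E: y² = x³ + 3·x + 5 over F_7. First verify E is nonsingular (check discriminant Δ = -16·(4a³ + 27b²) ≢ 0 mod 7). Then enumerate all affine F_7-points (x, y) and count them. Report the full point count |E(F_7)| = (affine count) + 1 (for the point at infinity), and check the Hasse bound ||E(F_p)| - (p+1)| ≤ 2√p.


Affine points = {(1, 3), (1, 4), (4, 2), (4, 5), (6, 1), (6, 6)}; affine count = 6; |E(F_7)| = 7.

Discriminant check: Δ ∝ 4a³ + 27b² = 4·3³ + 27·5² = 4·27 + 27·25 ≡ 6 (mod 7). Nonzero ⇒ E is nonsingular.
For each x ∈ F_7, compute rhs = x³ + 3·x + 5 mod 7, then count y ∈ F_7 with y² ≡ rhs.
  x = 0: rhs = 5, matching y values: none (0 points).
  x = 1: rhs = 2, matching y values: 3, 4 (2 points).
  x = 2: rhs = 5, matching y values: none (0 points).
  x = 3: rhs = 6, matching y values: none (0 points).
  x = 4: rhs = 4, matching y values: 2, 5 (2 points).
  x = 5: rhs = 5, matching y values: none (0 points).
  x = 6: rhs = 1, matching y values: 1, 6 (2 points).
Total affine count: 6.
Full point count |E(F_7)| = 6 + 1 = 7.
Hasse bound: |7 − (7+1)| = |-1| = 1 ≤ 2√7 ≈ 5.2915 ✓.


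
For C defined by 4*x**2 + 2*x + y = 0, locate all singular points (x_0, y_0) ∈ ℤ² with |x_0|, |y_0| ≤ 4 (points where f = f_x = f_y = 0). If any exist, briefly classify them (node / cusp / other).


No singular points in the scanned grid; C is smooth there.

Compute partial derivatives:
  f_x = 8*x + 2.
  f_y = 1.
f_y = 1 is a nonzero constant, so f_y never vanishes: no point (x, y) can satisfy f = f_x = f_y = 0. In particular no (x, y) ∈ {−4, ..., 4}² is singular; the curve is smooth.


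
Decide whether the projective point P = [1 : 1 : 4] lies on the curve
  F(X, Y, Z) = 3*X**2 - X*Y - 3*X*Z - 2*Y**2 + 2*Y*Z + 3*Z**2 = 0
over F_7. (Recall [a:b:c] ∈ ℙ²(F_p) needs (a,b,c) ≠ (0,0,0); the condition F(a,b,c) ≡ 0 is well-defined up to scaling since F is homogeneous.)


F(1,1,4) ≡ 2 (mod 7); P is NOT on the curve.

Evaluate F(1, 1, 4) term-by-term (mod 7).
  3*X**2 ↦ 3·1·1·1 = 3
  -X*Y ↦ -1·1·1·1 = -1
  -3*X*Z ↦ -3·1·1·4 = -12
  -2*Y**2 ↦ -2·1·1·1 = -2
  2*Y*Z ↦ 2·1·1·4 = 8
  3*Z**2 ↦ 3·1·1·16 = 48
Sum: F(1, 1, 4) = (3) + (-1) + (-12) + (-2) + (8) + (48) = 44.
Reducing mod 7: 44 ≡ 2 (mod 7).
Since F(a, b, c) ≡ 2 ≠ 0 (mod 7), P does NOT lie on the curve.


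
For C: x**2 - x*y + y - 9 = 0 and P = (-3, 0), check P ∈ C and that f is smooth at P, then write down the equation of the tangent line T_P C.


Tangent line at P: -6*x + 4*y - 18 = 0.

Step 1: f(-3, 0) = 0, so P lies on C.
Step 2: partial derivatives
  f_x(x, y) = 2*x - y, f_y(x, y) = 1 - x.
  f_x(P) = -6, f_y(P) = 4 (gradient nonzero, so P is smooth).
Step 3: tangent line at P: -6·(x − -3) + 4·(y − 0) = 0.
Expanding: -6*x + 4*y - 18 = 0.


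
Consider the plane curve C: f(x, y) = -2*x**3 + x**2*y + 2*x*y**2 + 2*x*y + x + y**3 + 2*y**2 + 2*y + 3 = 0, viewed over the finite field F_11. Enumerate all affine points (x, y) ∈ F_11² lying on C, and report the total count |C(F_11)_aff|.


Affine F_11-points: {(1, 9), (1, 10), (2, 0), (3, 1), (4, 0), (5, 0), (7, 1), (7, 6), (7, 10), (8, 10)}; count = 10.

For each of the 121 pairs (x, y) ∈ F_11², evaluate f(x, y) mod 11. Record the zeros.
  x = 0: [0↦3, 1↦8, 2↦1, 3↦10, 4↦8, 5↦1, 6↦6, 7↦7, 8↦10, 9↦10, 10↦2]  zeros at y ∈ ∅
  x = 1: [0↦2, 1↦1, 2↦3, 3↦3, 4↦7, 5↦10, 6↦7, 7↦4, 8↦7, 9↦0, 10↦0]  zeros at y ∈ {9, 10}
  x = 2: [0↦0, 1↦6, 2↦8, 3↦1, 4↦2, 5↦6, 6↦8, 7↦3, 8↦8, 9↦7, 10↦6]  zeros at y ∈ {0}
  x = 3: [0↦7, 1↦0, 2↦4, 3↦3, 4↦3, 5↦10, 6↦8, 7↦3, 8↦1, 9↦8, 10↦8]  zeros at y ∈ {1}
  x = 4: [0↦0, 1↦4, 2↦1, 3↦8, 4↦9, 5↦10, 6↦6, 7↦3, 8↦7, 9↦2, 10↦5]  zeros at y ∈ {0}
  x = 5: [0↦0, 1↦6, 2↦9, 3↦4, 4↦8, 5↦5, 6↦1, 7↦2, 8↦3, 9↦10, 10↦7]  zeros at y ∈ {0}
  x = 6: [0↦6, 1↦5, 2↦5, 3↦1, 4↦10, 5↦5, 6↦3, 7↦10, 8↦10, 9↦9, 10↦2]  zeros at y ∈ ∅
  x = 7: [0↦6, 1↦0, 2↦10, 3↦9, 4↦3, 5↦9, 6↦0, 7↦4, 8↦5, 9↦9, 10↦0]  zeros at y ∈ {1, 6, 10}
  x = 8: [0↦10, 1↦1, 2↦1, 3↦5, 4↦8, 5↦5, 6↦2, 7↦5, 8↦9, 9↦9, 10↦0]  zeros at y ∈ {10}
  x = 9: [0↦6, 1↦7, 2↦10, 3↦10, 4↦2, 5↦3, 6↦8, 7↦1, 8↦10, 9↦8, 10↦1]  zeros at y ∈ ∅
  x = 10: [0↦4, 1↦6, 2↦3, 3↦1, 4↦6, 5↦2, 6↦6, 7↦2, 8↦7, 9↦5, 10↦2]  zeros at y ∈ ∅
Collecting zeros: affine points = {(1, 9), (1, 10), (2, 0), (3, 1), (4, 0), (5, 0), (7, 1), (7, 6), (7, 10), (8, 10)}.
Total count |C(F_11)_aff| = 10.


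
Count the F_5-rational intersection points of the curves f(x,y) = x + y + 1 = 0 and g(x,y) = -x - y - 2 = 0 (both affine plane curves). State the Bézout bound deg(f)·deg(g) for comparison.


Common zeros: ∅; count = 0; Bézout bound = 1.

deg(f) = 1, deg(g) = 1, so Bézout bound = 1.
Scan x ∈ F_5. For each x, list the y ∈ F_5 with f(x, y) ≡ 0 and those with g(x, y) ≡ 0 (mod 5); the common zeros in that column are the intersection.
  x = 0: f ≡ 0 at y ∈ {4}; g ≡ 0 at y ∈ {3}; common: ∅.
  x = 1: f ≡ 0 at y ∈ {3}; g ≡ 0 at y ∈ {2}; common: ∅.
  x = 2: f ≡ 0 at y ∈ {2}; g ≡ 0 at y ∈ {1}; common: ∅.
  x = 3: f ≡ 0 at y ∈ {1}; g ≡ 0 at y ∈ {0}; common: ∅.
  x = 4: f ≡ 0 at y ∈ {0}; g ≡ 0 at y ∈ {4}; common: ∅.
Collecting: common zeros = ∅, so the count is 0.
Comparison with the Bézout bound: 0 ≤ 1 = deg(f)·deg(g), as expected for curves with no common component (the affine F_5-count falls short of the bound because intersections may lie at infinity, over extension fields, or carry multiplicity).


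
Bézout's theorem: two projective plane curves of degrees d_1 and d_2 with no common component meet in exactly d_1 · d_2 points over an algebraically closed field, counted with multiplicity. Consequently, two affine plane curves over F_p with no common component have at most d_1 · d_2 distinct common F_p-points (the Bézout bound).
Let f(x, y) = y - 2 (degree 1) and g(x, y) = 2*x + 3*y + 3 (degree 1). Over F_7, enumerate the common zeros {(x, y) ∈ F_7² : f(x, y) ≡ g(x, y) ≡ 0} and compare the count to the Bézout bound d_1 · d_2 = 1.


Common zeros: {(6, 2)}; count = 1; Bézout bound = 1.

deg(f) = 1, deg(g) = 1, so Bézout bound = 1.
Scan x ∈ F_7. For each x, list the y ∈ F_7 with f(x, y) ≡ 0 and those with g(x, y) ≡ 0 (mod 7); the common zeros in that column are the intersection.
  x = 0: f ≡ 0 at y ∈ {2}; g ≡ 0 at y ∈ {6}; common: ∅.
  x = 1: f ≡ 0 at y ∈ {2}; g ≡ 0 at y ∈ {3}; common: ∅.
  x = 2: f ≡ 0 at y ∈ {2}; g ≡ 0 at y ∈ {0}; common: ∅.
  x = 3: f ≡ 0 at y ∈ {2}; g ≡ 0 at y ∈ {4}; common: ∅.
  x = 4: f ≡ 0 at y ∈ {2}; g ≡ 0 at y ∈ {1}; common: ∅.
  x = 5: f ≡ 0 at y ∈ {2}; g ≡ 0 at y ∈ {5}; common: ∅.
  x = 6: f ≡ 0 at y ∈ {2}; g ≡ 0 at y ∈ {2}; common: {2}.
Collecting: common zeros = {(6, 2)}, so the count is 1.
Comparison with the Bézout bound: 1 ≤ 1 = deg(f)·deg(g), as expected for curves with no common component (the bound is attained).


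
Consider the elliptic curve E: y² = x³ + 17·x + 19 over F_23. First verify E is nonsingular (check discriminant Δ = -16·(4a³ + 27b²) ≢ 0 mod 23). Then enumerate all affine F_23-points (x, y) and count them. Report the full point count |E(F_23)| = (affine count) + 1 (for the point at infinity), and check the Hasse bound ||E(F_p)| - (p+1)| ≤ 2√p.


Affine points = {(4, 6), (4, 17), (8, 0), (9, 2), (9, 21), (10, 4), (10, 19), (17, 0), (18, 4), (18, 19), (19, 5), (19, 18), (21, 0), (22, 1), (22, 22)}; affine count = 15; |E(F_23)| = 16.

Discriminant check: Δ ∝ 4a³ + 27b² = 4·17³ + 27·19² = 4·4913 + 27·361 ≡ 5 (mod 23). Nonzero ⇒ E is nonsingular.
For each x ∈ F_23, compute rhs = x³ + 17·x + 19 mod 23, then count y ∈ F_23 with y² ≡ rhs.
  x = 0: rhs = 19, matching y values: none (0 points).
  x = 1: rhs = 14, matching y values: none (0 points).
  x = 2: rhs = 15, matching y values: none (0 points).
  x = 3: rhs = 5, matching y values: none (0 points).
  x = 4: rhs = 13, matching y values: 6, 17 (2 points).
  x = 5: rhs = 22, matching y values: none (0 points).
  x = 6: rhs = 15, matching y values: none (0 points).
  x = 7: rhs = 21, matching y values: none (0 points).
  x = 8: rhs = 0, matching y values: 0 (1 points).
  x = 9: rhs = 4, matching y values: 2, 21 (2 points).
  x = 10: rhs = 16, matching y values: 4, 19 (2 points).
  x = 11: rhs = 19, matching y values: none (0 points).
  x = 12: rhs = 19, matching y values: none (0 points).
  x = 13: rhs = 22, matching y values: none (0 points).
  x = 14: rhs = 11, matching y values: none (0 points).
  x = 15: rhs = 15, matching y values: none (0 points).
  x = 16: rhs = 17, matching y values: none (0 points).
  x = 17: rhs = 0, matching y values: 0 (1 points).
  x = 18: rhs = 16, matching y values: 4, 19 (2 points).
  x = 19: rhs = 2, matching y values: 5, 18 (2 points).
  x = 20: rhs = 10, matching y values: none (0 points).
  x = 21: rhs = 0, matching y values: 0 (1 points).
  x = 22: rhs = 1, matching y values: 1, 22 (2 points).
Total affine count: 15.
Full point count |E(F_23)| = 15 + 1 = 16.
Hasse bound: |16 − (23+1)| = |-8| = 8 ≤ 2√23 ≈ 9.5917 ✓.


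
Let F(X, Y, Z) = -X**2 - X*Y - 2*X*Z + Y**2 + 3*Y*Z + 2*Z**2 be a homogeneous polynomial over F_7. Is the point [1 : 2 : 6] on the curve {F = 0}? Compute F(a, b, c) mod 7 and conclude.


F(1,2,6) ≡ 6 (mod 7); P is NOT on the curve.

Evaluate F(1, 2, 6) term-by-term (mod 7).
  -X**2 ↦ -1·1·1·1 = -1
  -X*Y ↦ -1·1·2·1 = -2
  -2*X*Z ↦ -2·1·1·6 = -12
  Y**2 ↦ 1·1·4·1 = 4
  3*Y*Z ↦ 3·1·2·6 = 36
  2*Z**2 ↦ 2·1·1·36 = 72
Sum: F(1, 2, 6) = (-1) + (-2) + (-12) + (4) + (36) + (72) = 97.
Reducing mod 7: 97 ≡ 6 (mod 7).
Since F(a, b, c) ≡ 6 ≠ 0 (mod 7), P does NOT lie on the curve.


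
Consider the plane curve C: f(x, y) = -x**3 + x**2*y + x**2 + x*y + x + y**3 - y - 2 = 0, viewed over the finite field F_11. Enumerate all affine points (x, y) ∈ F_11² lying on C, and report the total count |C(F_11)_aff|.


Affine F_11-points: {(0, 3), (1, 9), (2, 6), (2, 7), (2, 9), (3, 8), (4, 2), (4, 10), (6, 0), (6, 5), (6, 6), (7, 9), (8, 8), (9, 8), (10, 6)}; count = 15.

For each of the 121 pairs (x, y) ∈ F_11², evaluate f(x, y) mod 11. Record the zeros.
  x = 0: [0↦9, 1↦9, 2↦4, 3↦0, 4↦3, 5↦8, 6↦10, 7↦4, 8↦7, 9↦3, 10↦9]  zeros at y ∈ {3}
  x = 1: [0↦10, 1↦1, 2↦9, 3↦7, 4↦1, 5↦8, 6↦1, 7↦8, 8↦2, 9↦0, 10↦8]  zeros at y ∈ {9}
  x = 2: [0↦7, 1↦2, 2↦3, 3↦5, 4↦3, 5↦3, 6↦0, 7↦0, 8↦9, 9↦0, 10↦1]  zeros at y ∈ {6, 7, 9}
  x = 3: [0↦5, 1↦6, 2↦2, 3↦10, 4↦3, 5↦9, 6↦1, 7↦7, 8↦0, 9↦8, 10↦4]  zeros at y ∈ {8}
  x = 4: [0↦9, 1↦7, 2↦0, 3↦5, 4↦6, 5↦9, 6↦9, 7↦1, 8↦2, 9↦7, 10↦0]  zeros at y ∈ {2, 10}
  x = 5: [0↦2, 1↦10, 2↦2, 3↦6, 4↦6, 5↦8, 6↦7, 7↦9, 8↦9, 9↦2, 10↦5]  zeros at y ∈ ∅
  x = 6: [0↦0, 1↦9, 2↦2, 3↦7, 4↦8, 5↦0, 6↦0, 7↦3, 8↦4, 9↦9, 10↦2]  zeros at y ∈ {0, 5, 6}
  x = 7: [0↦8, 1↦9, 2↦5, 3↦2, 4↦6, 5↦1, 6↦4, 7↦10, 8↦3, 9↦0, 10↦7]  zeros at y ∈ {9}
  x = 8: [0↦9, 1↦4, 2↦5, 3↦7, 4↦5, 5↦5, 6↦2, 7↦2, 8↦0, 9↦2, 10↦3]  zeros at y ∈ {8}
  x = 9: [0↦8, 1↦10, 2↦7, 3↦5, 4↦10, 5↦6, 6↦10, 7↦6, 8↦0, 9↦9, 10↦6]  zeros at y ∈ {8}
  x = 10: [0↦10, 1↦10, 2↦5, 3↦1, 4↦4, 5↦9, 6↦0, 7↦5, 8↦8, 9↦4, 10↦10]  zeros at y ∈ {6}
Collecting zeros: affine points = {(0, 3), (1, 9), (2, 6), (2, 7), (2, 9), (3, 8), (4, 2), (4, 10), (6, 0), (6, 5), (6, 6), (7, 9), (8, 8), (9, 8), (10, 6)}.
Total count |C(F_11)_aff| = 15.


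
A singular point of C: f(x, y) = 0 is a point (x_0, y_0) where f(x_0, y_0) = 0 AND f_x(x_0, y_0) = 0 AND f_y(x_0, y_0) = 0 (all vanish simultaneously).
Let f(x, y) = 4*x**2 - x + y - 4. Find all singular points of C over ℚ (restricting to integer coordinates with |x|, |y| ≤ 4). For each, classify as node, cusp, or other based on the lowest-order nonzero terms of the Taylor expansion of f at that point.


No singular points in the scanned grid; C is smooth there.

Compute partial derivatives:
  f_x = 8*x - 1.
  f_y = 1.
f_y = 1 is a nonzero constant, so f_y never vanishes: no point (x, y) can satisfy f = f_x = f_y = 0. In particular no (x, y) ∈ {−4, ..., 4}² is singular; the curve is smooth.


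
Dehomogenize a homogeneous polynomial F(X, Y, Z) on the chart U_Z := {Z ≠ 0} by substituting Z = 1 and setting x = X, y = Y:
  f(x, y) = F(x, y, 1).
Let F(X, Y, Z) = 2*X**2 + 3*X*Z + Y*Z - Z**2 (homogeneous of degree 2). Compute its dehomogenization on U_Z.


f(x, y) = 2*x**2 + 3*x + y - 1

On U_Z we set Z = 1. Each monomial c·X^i·Y^j·Z^k in F becomes c·x^i·y^j·1^k = c·x^i·y^j.
Substituting Z = 1: F(X, Y, 1) = 2*x**2 + 3*x + y - 1.
Note: deg(f) ≤ deg(F) = 2; strict inequality happens when F is divisible by Z (lost terms).


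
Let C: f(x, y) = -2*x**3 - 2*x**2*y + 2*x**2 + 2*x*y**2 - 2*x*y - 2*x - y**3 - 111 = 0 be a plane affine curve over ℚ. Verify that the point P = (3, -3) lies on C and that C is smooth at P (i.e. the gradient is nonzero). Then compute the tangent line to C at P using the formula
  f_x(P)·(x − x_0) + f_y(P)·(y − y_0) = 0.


Tangent line at P: 16*x - 87*y - 309 = 0.

Step 1: f(3, -3) = 0, so P lies on C.
Step 2: partial derivatives
  f_x(x, y) = -6*x**2 - 4*x*y + 4*x + 2*y**2 - 2*y - 2, f_y(x, y) = -2*x**2 + 4*x*y - 2*x - 3*y**2.
  f_x(P) = 16, f_y(P) = -87 (gradient nonzero, so P is smooth).
Step 3: tangent line at P: 16·(x − 3) + -87·(y − -3) = 0.
Expanding: 16*x - 87*y - 309 = 0.


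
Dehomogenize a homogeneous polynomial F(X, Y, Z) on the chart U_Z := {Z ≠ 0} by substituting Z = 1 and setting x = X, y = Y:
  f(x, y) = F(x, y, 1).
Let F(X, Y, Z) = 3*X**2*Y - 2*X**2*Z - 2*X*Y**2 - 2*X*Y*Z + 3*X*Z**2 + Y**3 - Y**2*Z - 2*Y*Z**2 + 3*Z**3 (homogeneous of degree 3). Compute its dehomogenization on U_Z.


f(x, y) = 3*x**2*y - 2*x**2 - 2*x*y**2 - 2*x*y + 3*x + y**3 - y**2 - 2*y + 3

On U_Z we set Z = 1. Each monomial c·X^i·Y^j·Z^k in F becomes c·x^i·y^j·1^k = c·x^i·y^j.
Substituting Z = 1: F(X, Y, 1) = 3*x**2*y - 2*x**2 - 2*x*y**2 - 2*x*y + 3*x + y**3 - y**2 - 2*y + 3.
Note: deg(f) ≤ deg(F) = 3; strict inequality happens when F is divisible by Z (lost terms).


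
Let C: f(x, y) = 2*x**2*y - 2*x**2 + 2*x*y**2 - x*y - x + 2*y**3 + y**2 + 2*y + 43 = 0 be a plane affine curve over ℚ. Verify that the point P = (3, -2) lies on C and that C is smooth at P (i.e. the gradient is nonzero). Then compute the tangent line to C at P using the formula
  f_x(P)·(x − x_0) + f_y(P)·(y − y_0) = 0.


Tangent line at P: -27*x + 13*y + 107 = 0.

Step 1: f(3, -2) = 0, so P lies on C.
Step 2: partial derivatives
  f_x(x, y) = 4*x*y - 4*x + 2*y**2 - y - 1, f_y(x, y) = 2*x**2 + 4*x*y - x + 6*y**2 + 2*y + 2.
  f_x(P) = -27, f_y(P) = 13 (gradient nonzero, so P is smooth).
Step 3: tangent line at P: -27·(x − 3) + 13·(y − -2) = 0.
Expanding: -27*x + 13*y + 107 = 0.


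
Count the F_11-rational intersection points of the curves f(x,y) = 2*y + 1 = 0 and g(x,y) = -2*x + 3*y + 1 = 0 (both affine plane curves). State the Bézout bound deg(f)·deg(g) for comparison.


Common zeros: {(8, 5)}; count = 1; Bézout bound = 1.

deg(f) = 1, deg(g) = 1, so Bézout bound = 1.
Scan x ∈ F_11. For each x, list the y ∈ F_11 with f(x, y) ≡ 0 and those with g(x, y) ≡ 0 (mod 11); the common zeros in that column are the intersection.
  x = 0: f ≡ 0 at y ∈ {5}; g ≡ 0 at y ∈ {7}; common: ∅.
  x = 1: f ≡ 0 at y ∈ {5}; g ≡ 0 at y ∈ {4}; common: ∅.
  x = 2: f ≡ 0 at y ∈ {5}; g ≡ 0 at y ∈ {1}; common: ∅.
  x = 3: f ≡ 0 at y ∈ {5}; g ≡ 0 at y ∈ {9}; common: ∅.
  x = 4: f ≡ 0 at y ∈ {5}; g ≡ 0 at y ∈ {6}; common: ∅.
  x = 5: f ≡ 0 at y ∈ {5}; g ≡ 0 at y ∈ {3}; common: ∅.
  x = 6: f ≡ 0 at y ∈ {5}; g ≡ 0 at y ∈ {0}; common: ∅.
  x = 7: f ≡ 0 at y ∈ {5}; g ≡ 0 at y ∈ {8}; common: ∅.
  x = 8: f ≡ 0 at y ∈ {5}; g ≡ 0 at y ∈ {5}; common: {5}.
  x = 9: f ≡ 0 at y ∈ {5}; g ≡ 0 at y ∈ {2}; common: ∅.
  x = 10: f ≡ 0 at y ∈ {5}; g ≡ 0 at y ∈ {10}; common: ∅.
Collecting: common zeros = {(8, 5)}, so the count is 1.
Comparison with the Bézout bound: 1 ≤ 1 = deg(f)·deg(g), as expected for curves with no common component (the bound is attained).


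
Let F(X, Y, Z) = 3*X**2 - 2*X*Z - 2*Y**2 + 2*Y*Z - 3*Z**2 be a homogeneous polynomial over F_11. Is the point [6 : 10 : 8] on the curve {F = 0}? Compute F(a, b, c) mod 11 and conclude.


F(6,10,8) ≡ 0 (mod 11); P is on the curve.

Evaluate F(6, 10, 8) term-by-term (mod 11).
  3*X**2 ↦ 3·36·1·1 = 108
  -2*X*Z ↦ -2·6·1·8 = -96
  -2*Y**2 ↦ -2·1·100·1 = -200
  2*Y*Z ↦ 2·1·10·8 = 160
  -3*Z**2 ↦ -3·1·1·64 = -192
Sum: F(6, 10, 8) = (108) + (-96) + (-200) + (160) + (-192) = -220.
Reducing mod 11: -220 ≡ 0 (mod 11).
Since F(a, b, c) ≡ 0 (mod 11), P lies on the curve.
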